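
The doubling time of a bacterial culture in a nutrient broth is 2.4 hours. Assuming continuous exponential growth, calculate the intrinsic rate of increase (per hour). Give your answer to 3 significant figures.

r = ln(2)/t_d = 0.6931/2.4 = 0.28881.

0.289 per hour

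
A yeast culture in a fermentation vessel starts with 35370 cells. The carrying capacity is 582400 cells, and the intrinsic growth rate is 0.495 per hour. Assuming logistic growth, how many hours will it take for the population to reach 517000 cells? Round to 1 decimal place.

A = (K − N₀)/N₀ = (582400 − 35370)/35370 = 15.466.
Solve 582400/(1 + 15.466·e^(−0.495t)) = 517000: 1 + 15.466·e^(−0.495t) = 1.1265, so e^(−0.495t) = 0.00817921.
−0.495·t = ln(0.00817921) = -4.8062, so t = 4.8062/0.495 = 9.7094.

9.7 hours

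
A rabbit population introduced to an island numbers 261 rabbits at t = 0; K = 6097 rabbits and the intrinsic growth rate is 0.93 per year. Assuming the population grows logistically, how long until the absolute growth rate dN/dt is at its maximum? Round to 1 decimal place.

3.3 years

Logistic growth is fastest at N = K/2 = 3048.5.
A = (K − N₀)/N₀ = 22.36. Set K/(1 + A·e^(−rt)) = K/2 → A·e^(−rt) = 1.
e^(−0.93t) = 1/22.36 = 0.0447224, so t = ln(22.36)/0.93 = 3.1073/0.93 = 3.3412.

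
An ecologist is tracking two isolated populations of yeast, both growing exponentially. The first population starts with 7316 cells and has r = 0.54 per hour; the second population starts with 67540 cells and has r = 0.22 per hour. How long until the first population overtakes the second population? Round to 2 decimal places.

6.95 hours

Set 7316·e^(0.54t) = 67540·e^(0.22t).
e^((0.54 − 0.22)t) = 67540/7316 → e^(0.32·t) = 9.2318.
0.32·t = ln(9.2318) = 2.2227, so t = 2.2227/0.32 = 6.9458.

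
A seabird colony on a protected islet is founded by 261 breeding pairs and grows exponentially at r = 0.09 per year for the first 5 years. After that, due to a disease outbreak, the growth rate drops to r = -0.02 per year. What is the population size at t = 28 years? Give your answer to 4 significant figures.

258.4 breeding pairs

Phase 1: N(5) = 261·e^(0.09×5) = 261·e^0.45 = 409.329.
Phase 2 runs for 28 − 5 = 23 years at r = -0.02.
N(28) = 409.329·e^(-0.02×23) = 409.329·e^-0.46 = 258.403.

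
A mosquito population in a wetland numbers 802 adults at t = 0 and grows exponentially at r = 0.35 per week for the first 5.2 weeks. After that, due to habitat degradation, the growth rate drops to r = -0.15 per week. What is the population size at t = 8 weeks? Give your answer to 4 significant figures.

Phase 1: N(5.2) = 802·e^(0.35×5.2) = 802·e^1.82 = 4949.83.
Phase 2 runs for 8 − 5.2 = 2.8 weeks at r = -0.15.
N(8) = 4949.83·e^(-0.15×2.8) = 4949.83·e^-0.42 = 3252.27.

3252 adults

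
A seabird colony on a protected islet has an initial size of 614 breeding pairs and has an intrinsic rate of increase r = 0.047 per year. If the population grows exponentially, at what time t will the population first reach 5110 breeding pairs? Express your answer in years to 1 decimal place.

45.1 years

Set N₀·e^(rt) = 5110: e^(0.047·t) = 5110/614 = 8.3225.
0.047·t = ln(8.3225) = 2.119, so t = 2.119/0.047 = 45.084.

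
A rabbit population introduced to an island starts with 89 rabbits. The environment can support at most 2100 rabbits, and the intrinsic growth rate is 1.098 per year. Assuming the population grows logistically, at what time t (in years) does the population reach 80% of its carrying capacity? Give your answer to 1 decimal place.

4.1 years

A = (K − N₀)/N₀ = (2100 − 89)/89 = 22.596.
Solve 2100/(1 + 22.596·e^(−1.098t)) = 1680: 1 + 22.596·e^(−1.098t) = 1.25, so e^(−1.098t) = 0.0110641.
−1.098·t = ln(0.0110641) = -4.504, so t = 4.504/1.098 = 4.102.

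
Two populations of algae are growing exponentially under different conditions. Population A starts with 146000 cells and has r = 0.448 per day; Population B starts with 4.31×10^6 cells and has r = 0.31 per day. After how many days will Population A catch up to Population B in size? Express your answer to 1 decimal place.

Set 146000·e^(0.448t) = 4.31×10^6·e^(0.31t).
e^((0.448 − 0.31)t) = 4.31×10^6/146000 → e^(0.138·t) = 29.521.
0.138·t = ln(29.521) = 3.3851, so t = 3.3851/0.138 = 24.53.

24.5 days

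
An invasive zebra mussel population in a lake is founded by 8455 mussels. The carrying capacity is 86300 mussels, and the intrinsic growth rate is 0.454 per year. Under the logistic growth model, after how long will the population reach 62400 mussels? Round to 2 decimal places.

A = (K − N₀)/N₀ = (86300 − 8455)/8455 = 9.207.
Solve 86300/(1 + 9.207·e^(−0.454t)) = 62400: 1 + 9.207·e^(−0.454t) = 1.383, so e^(−0.454t) = 0.0416003.
−0.454·t = ln(0.0416003) = -3.1796, so t = 3.1796/0.454 = 7.0036.

7.00 years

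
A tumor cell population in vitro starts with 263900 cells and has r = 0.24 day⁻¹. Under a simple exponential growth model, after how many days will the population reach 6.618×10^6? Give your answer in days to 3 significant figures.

13.4 days

Set N₀·e^(rt) = 6.618×10^6: e^(0.24·t) = 6.618×10^6/263900 = 25.078.
0.24·t = ln(25.078) = 3.222, so t = 3.222/0.24 = 13.425.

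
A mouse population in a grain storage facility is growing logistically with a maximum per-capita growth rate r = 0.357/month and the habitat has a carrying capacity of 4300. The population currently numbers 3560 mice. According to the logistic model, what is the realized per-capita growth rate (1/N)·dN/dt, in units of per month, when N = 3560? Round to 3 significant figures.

(1/N)·dN/dt = r(1 − N/K) = 0.357 × (1 − 3560/4300).
= 0.357 × 0.17209 = 0.061437.

0.0614 per month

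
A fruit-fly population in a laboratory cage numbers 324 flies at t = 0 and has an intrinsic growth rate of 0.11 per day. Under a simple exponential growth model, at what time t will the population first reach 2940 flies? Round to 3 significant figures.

Set N₀·e^(rt) = 2940: e^(0.11·t) = 2940/324 = 9.0741.
0.11·t = ln(9.0741) = 2.2054, so t = 2.2054/0.11 = 20.049.

20.0 days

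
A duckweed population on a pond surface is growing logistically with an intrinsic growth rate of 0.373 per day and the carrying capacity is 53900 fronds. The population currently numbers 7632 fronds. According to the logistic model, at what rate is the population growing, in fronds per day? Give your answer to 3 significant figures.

2440 fronds per day

dN/dt = rN(1 − N/K) = 0.373 × 7632 × (1 − 7632/53900).
1 − 7632/53900 = 0.8584; dN/dt = 0.373 × 7632 × 0.8584 = 2443.7.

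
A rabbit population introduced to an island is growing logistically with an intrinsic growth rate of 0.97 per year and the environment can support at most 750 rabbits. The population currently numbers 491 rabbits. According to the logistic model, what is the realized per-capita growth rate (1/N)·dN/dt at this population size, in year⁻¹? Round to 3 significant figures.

0.335 per year

(1/N)·dN/dt = r(1 − N/K) = 0.97 × (1 − 491/750).
= 0.97 × 0.34533 = 0.33497.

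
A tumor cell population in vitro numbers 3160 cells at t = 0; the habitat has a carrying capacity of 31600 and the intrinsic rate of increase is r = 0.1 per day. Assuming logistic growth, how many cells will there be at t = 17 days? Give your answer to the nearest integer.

11951 cells

A = (K − N₀)/N₀ = (31600 − 3160)/3160 = 9.
N(t) = K/(1 + A·e^(−rt)) = 31600/(1 + 9×e^(−0.1×17)).
e^(−1.7) = 0.18268; denominator = 1 + 9×0.18268 = 2.6442.
N = 31600/2.6442 = 11950.9.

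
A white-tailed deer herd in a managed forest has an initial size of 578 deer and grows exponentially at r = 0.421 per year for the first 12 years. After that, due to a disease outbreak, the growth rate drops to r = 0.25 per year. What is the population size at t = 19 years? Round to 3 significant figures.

520000 deer

Phase 1: N(12) = 578·e^(0.421×12) = 578·e^5.052 = 90361.5.
Phase 2 runs for 19 − 12 = 7 years at r = 0.25.
N(19) = 90361.5·e^(0.25×7) = 90361.5·e^1.75 = 519995.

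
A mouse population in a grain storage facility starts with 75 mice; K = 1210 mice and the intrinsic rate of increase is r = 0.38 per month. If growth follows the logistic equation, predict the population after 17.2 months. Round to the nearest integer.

A = (K − N₀)/N₀ = (1210 − 75)/75 = 15.133.
N(t) = K/(1 + A·e^(−rt)) = 1210/(1 + 15.133×e^(−0.38×17.2)).
e^(−6.536) = 0.0014503; denominator = 1 + 15.133×0.0014503 = 1.0219.
N = 1210/1.0219 = 1184.01.

1184 mice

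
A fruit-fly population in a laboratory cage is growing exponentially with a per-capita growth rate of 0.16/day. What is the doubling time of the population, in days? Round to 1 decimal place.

4.3 days

Doubling time t_d = ln(2)/r = 0.6931/0.16 = 4.3322.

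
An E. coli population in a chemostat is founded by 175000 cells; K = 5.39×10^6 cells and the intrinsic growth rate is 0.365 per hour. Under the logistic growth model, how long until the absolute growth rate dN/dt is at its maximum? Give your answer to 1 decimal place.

9.3 hours

Logistic growth is fastest at N = K/2 = 2.695×10^6.
A = (K − N₀)/N₀ = 29.8. Set K/(1 + A·e^(−rt)) = K/2 → A·e^(−rt) = 1.
e^(−0.365t) = 1/29.8 = 0.033557, so t = ln(29.8)/0.365 = 3.3945/0.365 = 9.3.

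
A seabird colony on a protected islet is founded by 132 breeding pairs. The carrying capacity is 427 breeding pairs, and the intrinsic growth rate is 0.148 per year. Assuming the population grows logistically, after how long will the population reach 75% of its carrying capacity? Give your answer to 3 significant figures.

A = (K − N₀)/N₀ = (427 − 132)/132 = 2.2348.
Solve 427/(1 + 2.2348·e^(−0.148t)) = 320.25: 1 + 2.2348·e^(−0.148t) = 1.3333, so e^(−0.148t) = 0.149153.
−0.148·t = ln(0.149153) = -1.9028, so t = 1.9028/0.148 = 12.857.

12.9 years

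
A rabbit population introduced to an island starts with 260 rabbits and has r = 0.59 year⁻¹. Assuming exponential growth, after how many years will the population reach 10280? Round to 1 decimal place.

Set N₀·e^(rt) = 10280: e^(0.59·t) = 10280/260 = 39.538.
0.59·t = ln(39.538) = 3.6773, so t = 3.6773/0.59 = 6.2327.

6.2 years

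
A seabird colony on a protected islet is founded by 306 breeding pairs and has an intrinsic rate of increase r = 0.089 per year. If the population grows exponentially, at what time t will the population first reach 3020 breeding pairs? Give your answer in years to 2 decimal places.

Set N₀·e^(rt) = 3020: e^(0.089·t) = 3020/306 = 9.8693.
0.089·t = ln(9.8693) = 2.2894, so t = 2.2894/0.089 = 25.724.

25.72 years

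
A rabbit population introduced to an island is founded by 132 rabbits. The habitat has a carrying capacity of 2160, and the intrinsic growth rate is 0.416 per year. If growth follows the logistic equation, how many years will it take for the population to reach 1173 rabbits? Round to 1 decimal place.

7.0 years

A = (K − N₀)/N₀ = (2160 − 132)/132 = 15.364.
Solve 2160/(1 + 15.364·e^(−0.416t)) = 1173: 1 + 15.364·e^(−0.416t) = 1.8414, so e^(−0.416t) = 0.0547678.
−0.416·t = ln(0.0547678) = -2.9047, so t = 2.9047/0.416 = 6.9823.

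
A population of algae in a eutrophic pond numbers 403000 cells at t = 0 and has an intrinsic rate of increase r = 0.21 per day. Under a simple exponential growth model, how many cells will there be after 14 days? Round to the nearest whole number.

N(t) = N₀·e^(rt) = 403000 × e^(0.21×14) = 403000 × e^2.94.
e^2.94 ≈ 18.916, so N ≈ 403000 × 18.916 = 7.623086×10^6.

7623086 cells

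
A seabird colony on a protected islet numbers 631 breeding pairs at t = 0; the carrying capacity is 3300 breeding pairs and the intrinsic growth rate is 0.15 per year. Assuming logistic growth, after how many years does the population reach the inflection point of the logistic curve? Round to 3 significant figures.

9.61 years

Logistic growth is fastest at N = K/2 = 1650.
A = (K − N₀)/N₀ = 4.2298. Set K/(1 + A·e^(−rt)) = K/2 → A·e^(−rt) = 1.
e^(−0.15t) = 1/4.2298 = 0.236418, so t = ln(4.2298)/0.15 = 1.4422/0.15 = 9.6144.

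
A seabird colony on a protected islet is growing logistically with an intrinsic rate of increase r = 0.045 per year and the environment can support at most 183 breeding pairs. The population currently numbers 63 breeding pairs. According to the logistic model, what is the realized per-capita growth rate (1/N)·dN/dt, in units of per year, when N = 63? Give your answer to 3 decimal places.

0.030 per year

(1/N)·dN/dt = r(1 − N/K) = 0.045 × (1 − 63/183).
= 0.045 × 0.65574 = 0.029508.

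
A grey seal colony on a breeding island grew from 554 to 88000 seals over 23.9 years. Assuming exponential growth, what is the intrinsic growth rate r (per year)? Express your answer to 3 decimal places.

0.212 per year

From N(t) = N₀·e^(rt): e^(r·23.9) = 88000/554 = 158.84.
r·23.9 = ln(158.84) = 5.0679, so r = 5.0679/23.9 = 0.21205.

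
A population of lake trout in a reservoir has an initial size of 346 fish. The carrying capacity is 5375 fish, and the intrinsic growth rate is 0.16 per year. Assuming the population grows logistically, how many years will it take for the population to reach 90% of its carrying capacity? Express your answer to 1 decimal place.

A = (K − N₀)/N₀ = (5375 − 346)/346 = 14.535.
Solve 5375/(1 + 14.535·e^(−0.16t)) = 4837.5: 1 + 14.535·e^(−0.16t) = 1.1111, so e^(−0.16t) = 0.00764455.
−0.16·t = ln(0.00764455) = -4.8738, so t = 4.8738/0.16 = 30.461.

30.5 years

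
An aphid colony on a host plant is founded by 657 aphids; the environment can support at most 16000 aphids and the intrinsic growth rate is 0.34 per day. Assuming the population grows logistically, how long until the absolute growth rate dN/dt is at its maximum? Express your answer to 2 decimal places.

Logistic growth is fastest at N = K/2 = 8000.
A = (K − N₀)/N₀ = 23.353. Set K/(1 + A·e^(−rt)) = K/2 → A·e^(−rt) = 1.
e^(−0.34t) = 1/23.353 = 0.0428208, so t = ln(23.353)/0.34 = 3.1507/0.34 = 9.2669.

9.27 days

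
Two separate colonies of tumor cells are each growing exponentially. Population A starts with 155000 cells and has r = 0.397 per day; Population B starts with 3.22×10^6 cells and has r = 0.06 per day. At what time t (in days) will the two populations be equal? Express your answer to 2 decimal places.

9.00 days

Set 155000·e^(0.397t) = 3.22×10^6·e^(0.06t).
e^((0.397 − 0.06)t) = 3.22×10^6/155000 → e^(0.337·t) = 20.774.
0.337·t = ln(20.774) = 3.0337, so t = 3.0337/0.337 = 9.0021.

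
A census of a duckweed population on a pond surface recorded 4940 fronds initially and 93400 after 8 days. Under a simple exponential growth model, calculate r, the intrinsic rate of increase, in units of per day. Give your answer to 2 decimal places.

From N(t) = N₀·e^(rt): e^(r·8) = 93400/4940 = 18.907.
r·8 = ln(18.907) = 2.9395, so r = 2.9395/8 = 0.36744.

0.37 per day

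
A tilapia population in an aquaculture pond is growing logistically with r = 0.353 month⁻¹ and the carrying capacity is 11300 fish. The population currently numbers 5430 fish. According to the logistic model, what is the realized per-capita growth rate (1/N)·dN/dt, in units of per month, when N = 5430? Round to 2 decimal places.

(1/N)·dN/dt = r(1 − N/K) = 0.353 × (1 − 5430/11300).
= 0.353 × 0.51947 = 0.18337.

0.18 per month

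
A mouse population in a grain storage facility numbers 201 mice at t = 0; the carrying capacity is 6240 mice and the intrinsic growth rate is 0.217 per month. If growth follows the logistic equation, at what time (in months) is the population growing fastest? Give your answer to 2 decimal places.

15.68 months

Logistic growth is fastest at N = K/2 = 3120.
A = (K − N₀)/N₀ = 30.045. Set K/(1 + A·e^(−rt)) = K/2 → A·e^(−rt) = 1.
e^(−0.217t) = 1/30.045 = 0.0332837, so t = ln(30.045)/0.217 = 3.4027/0.217 = 15.681.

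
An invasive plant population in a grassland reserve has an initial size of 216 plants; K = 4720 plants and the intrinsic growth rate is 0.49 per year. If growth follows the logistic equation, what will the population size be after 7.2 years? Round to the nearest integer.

2928 plants

A = (K − N₀)/N₀ = (4720 − 216)/216 = 20.852.
N(t) = K/(1 + A·e^(−rt)) = 4720/(1 + 20.852×e^(−0.49×7.2)).
e^(−3.528) = 0.029364; denominator = 1 + 20.852×0.029364 = 1.6123.
N = 4720/1.6123 = 2927.52.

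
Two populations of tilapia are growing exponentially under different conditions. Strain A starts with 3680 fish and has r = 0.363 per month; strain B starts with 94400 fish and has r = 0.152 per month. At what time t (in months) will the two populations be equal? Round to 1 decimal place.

15.4 months

Set 3680·e^(0.363t) = 94400·e^(0.152t).
e^((0.363 − 0.152)t) = 94400/3680 → e^(0.211·t) = 25.652.
0.211·t = ln(25.652) = 3.2446, so t = 3.2446/0.211 = 15.377.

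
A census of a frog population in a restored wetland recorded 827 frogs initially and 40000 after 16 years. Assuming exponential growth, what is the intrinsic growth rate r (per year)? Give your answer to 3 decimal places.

0.242 per year

From N(t) = N₀·e^(rt): e^(r·16) = 40000/827 = 48.368.
r·16 = ln(48.368) = 3.8788, so r = 3.8788/16 = 0.24243.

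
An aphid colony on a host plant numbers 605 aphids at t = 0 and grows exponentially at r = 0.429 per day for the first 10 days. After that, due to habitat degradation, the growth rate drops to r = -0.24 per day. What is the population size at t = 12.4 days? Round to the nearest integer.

Phase 1: N(10) = 605·e^(0.429×10) = 605·e^4.29 = 44144.7.
Phase 2 runs for 12.4 − 10 = 2.4 days at r = -0.24.
N(12.4) = 44144.7·e^(-0.24×2.4) = 44144.7·e^-0.576 = 24815.6.

24816 aphids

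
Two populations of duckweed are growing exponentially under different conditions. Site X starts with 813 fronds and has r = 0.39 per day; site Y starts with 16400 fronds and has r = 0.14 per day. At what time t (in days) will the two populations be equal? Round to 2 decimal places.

Set 813·e^(0.39t) = 16400·e^(0.14t).
e^((0.39 − 0.14)t) = 16400/813 → e^(0.25·t) = 20.172.
0.25·t = ln(20.172) = 3.0043, so t = 3.0043/0.25 = 12.017.

12.02 days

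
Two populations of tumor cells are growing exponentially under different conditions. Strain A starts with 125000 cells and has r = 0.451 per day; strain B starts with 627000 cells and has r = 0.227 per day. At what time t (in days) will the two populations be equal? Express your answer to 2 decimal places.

Set 125000·e^(0.451t) = 627000·e^(0.227t).
e^((0.451 − 0.227)t) = 627000/125000 → e^(0.224·t) = 5.016.
0.224·t = ln(5.016) = 1.6126, so t = 1.6126/0.224 = 7.1993.

7.20 days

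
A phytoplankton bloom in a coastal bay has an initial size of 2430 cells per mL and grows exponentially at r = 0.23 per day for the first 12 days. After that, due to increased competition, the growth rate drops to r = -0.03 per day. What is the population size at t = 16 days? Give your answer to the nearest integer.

Phase 1: N(12) = 2430·e^(0.23×12) = 2430·e^2.76 = 38393.6.
Phase 2 runs for 16 − 12 = 4 days at r = -0.03.
N(16) = 38393.6·e^(-0.03×4) = 38393.6·e^-0.12 = 34052.1.

34052 cells per mL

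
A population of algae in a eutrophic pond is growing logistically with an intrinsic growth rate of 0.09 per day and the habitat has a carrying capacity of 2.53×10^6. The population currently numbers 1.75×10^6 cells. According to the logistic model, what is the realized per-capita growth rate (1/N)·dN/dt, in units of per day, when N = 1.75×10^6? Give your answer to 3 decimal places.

(1/N)·dN/dt = r(1 − N/K) = 0.09 × (1 − 1.75×10^6/2.53×10^6).
= 0.09 × 0.3083 = 0.027747.

0.028 per day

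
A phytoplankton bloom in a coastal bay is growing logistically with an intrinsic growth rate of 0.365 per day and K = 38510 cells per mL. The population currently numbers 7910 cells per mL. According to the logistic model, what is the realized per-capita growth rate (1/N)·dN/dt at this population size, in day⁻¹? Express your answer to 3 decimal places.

0.290 per day

(1/N)·dN/dt = r(1 − N/K) = 0.365 × (1 − 7910/38510).
= 0.365 × 0.7946 = 0.29003.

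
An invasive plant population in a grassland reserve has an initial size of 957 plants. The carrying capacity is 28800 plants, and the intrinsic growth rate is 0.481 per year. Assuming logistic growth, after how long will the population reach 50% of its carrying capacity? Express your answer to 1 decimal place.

7.0 years

A = (K − N₀)/N₀ = (28800 − 957)/957 = 29.094.
Solve 28800/(1 + 29.094·e^(−0.481t)) = 14400: 1 + 29.094·e^(−0.481t) = 2, so e^(−0.481t) = 0.0343713.
−0.481·t = ln(0.0343713) = -3.3705, so t = 3.3705/0.481 = 7.0073.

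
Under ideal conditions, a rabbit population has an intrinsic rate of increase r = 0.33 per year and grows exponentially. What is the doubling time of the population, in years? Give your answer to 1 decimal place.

2.1 years

Doubling time t_d = ln(2)/r = 0.6931/0.33 = 2.1004.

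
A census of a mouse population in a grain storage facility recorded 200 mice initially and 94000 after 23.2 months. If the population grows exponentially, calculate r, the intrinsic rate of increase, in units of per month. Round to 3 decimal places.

From N(t) = N₀·e^(rt): e^(r·23.2) = 94000/200 = 470.
r·23.2 = ln(470) = 6.1527, so r = 6.1527/23.2 = 0.2652.

0.265 per month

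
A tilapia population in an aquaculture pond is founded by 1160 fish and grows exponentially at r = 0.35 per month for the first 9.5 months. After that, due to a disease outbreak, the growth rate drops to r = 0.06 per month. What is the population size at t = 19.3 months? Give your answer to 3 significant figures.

58100 fish

Phase 1: N(9.5) = 1160·e^(0.35×9.5) = 1160·e^3.325 = 32246.8.
Phase 2 runs for 19.3 − 9.5 = 9.8 months at r = 0.06.
N(19.3) = 32246.8·e^(0.06×9.8) = 32246.8·e^0.588 = 58056.7.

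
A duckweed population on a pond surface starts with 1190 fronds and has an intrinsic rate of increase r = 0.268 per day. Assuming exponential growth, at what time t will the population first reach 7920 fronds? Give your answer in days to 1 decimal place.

Set N₀·e^(rt) = 7920: e^(0.268·t) = 7920/1190 = 6.6555.
0.268·t = ln(6.6555) = 1.8954, so t = 1.8954/0.268 = 7.0725.

7.1 days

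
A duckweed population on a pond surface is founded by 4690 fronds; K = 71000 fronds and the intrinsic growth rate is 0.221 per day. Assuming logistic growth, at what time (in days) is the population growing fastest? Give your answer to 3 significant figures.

12.0 days

Logistic growth is fastest at N = K/2 = 35500.
A = (K − N₀)/N₀ = 14.139. Set K/(1 + A·e^(−rt)) = K/2 → A·e^(−rt) = 1.
e^(−0.221t) = 1/14.139 = 0.0707284, so t = ln(14.139)/0.221 = 2.6489/0.221 = 11.986.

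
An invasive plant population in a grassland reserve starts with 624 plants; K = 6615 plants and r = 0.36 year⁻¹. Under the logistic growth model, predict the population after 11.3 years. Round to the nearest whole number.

A = (K − N₀)/N₀ = (6615 − 624)/624 = 9.601.
N(t) = K/(1 + A·e^(−rt)) = 6615/(1 + 9.601×e^(−0.36×11.3)).
e^(−4.068) = 0.017112; denominator = 1 + 9.601×0.017112 = 1.1643.
N = 6615/1.1643 = 5681.59.

5682 plants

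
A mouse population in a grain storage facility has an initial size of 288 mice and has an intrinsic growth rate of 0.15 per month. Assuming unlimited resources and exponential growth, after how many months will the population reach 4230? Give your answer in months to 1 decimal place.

17.9 months

Set N₀·e^(rt) = 4230: e^(0.15·t) = 4230/288 = 14.688.
0.15·t = ln(14.688) = 2.687, so t = 2.687/0.15 = 17.913.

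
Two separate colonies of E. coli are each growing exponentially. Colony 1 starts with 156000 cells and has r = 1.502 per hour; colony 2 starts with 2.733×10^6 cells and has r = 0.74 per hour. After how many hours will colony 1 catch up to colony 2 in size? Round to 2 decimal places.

Set 156000·e^(1.502t) = 2.733×10^6·e^(0.74t).
e^((1.502 − 0.74)t) = 2.733×10^6/156000 → e^(0.762·t) = 17.519.
0.762·t = ln(17.519) = 2.8633, so t = 2.8633/0.762 = 3.7576.

3.76 hours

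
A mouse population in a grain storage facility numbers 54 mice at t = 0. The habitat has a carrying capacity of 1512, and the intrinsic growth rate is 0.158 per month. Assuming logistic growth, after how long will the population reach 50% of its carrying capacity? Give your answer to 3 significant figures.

20.9 months

A = (K − N₀)/N₀ = (1512 − 54)/54 = 27.
Solve 1512/(1 + 27·e^(−0.158t)) = 756: 1 + 27·e^(−0.158t) = 2, so e^(−0.158t) = 0.037037.
−0.158·t = ln(0.037037) = -3.2958, so t = 3.2958/0.158 = 20.86.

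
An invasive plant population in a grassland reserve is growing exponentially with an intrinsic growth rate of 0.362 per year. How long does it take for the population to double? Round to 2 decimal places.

1.91 years

Doubling time t_d = ln(2)/r = 0.6931/0.362 = 1.9148.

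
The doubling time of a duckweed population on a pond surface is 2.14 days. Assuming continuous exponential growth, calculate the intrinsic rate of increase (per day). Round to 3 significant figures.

r = ln(2)/t_d = 0.6931/2.14 = 0.3239.

0.324 per day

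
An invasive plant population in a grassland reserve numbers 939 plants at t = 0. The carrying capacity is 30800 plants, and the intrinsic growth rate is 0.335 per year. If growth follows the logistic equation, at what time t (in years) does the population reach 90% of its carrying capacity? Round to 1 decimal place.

16.9 years

A = (K − N₀)/N₀ = (30800 − 939)/939 = 31.801.
Solve 30800/(1 + 31.801·e^(−0.335t)) = 27720: 1 + 31.801·e^(−0.335t) = 1.1111, so e^(−0.335t) = 0.00349397.
−0.335·t = ln(0.00349397) = -5.6567, so t = 5.6567/0.335 = 16.886.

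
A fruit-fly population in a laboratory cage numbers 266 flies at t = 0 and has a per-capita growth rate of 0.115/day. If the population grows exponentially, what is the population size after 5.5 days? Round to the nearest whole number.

501 flies

N(t) = N₀·e^(rt) = 266 × e^(0.115×5.5) = 266 × e^0.6325.
e^0.6325 ≈ 1.8823, so N ≈ 266 × 1.8823 = 500.695.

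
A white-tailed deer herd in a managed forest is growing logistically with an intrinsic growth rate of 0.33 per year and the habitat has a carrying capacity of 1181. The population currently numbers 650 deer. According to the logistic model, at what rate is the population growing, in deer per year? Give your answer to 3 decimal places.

96.443 deer per year

dN/dt = rN(1 − N/K) = 0.33 × 650 × (1 − 650/1181).
1 − 650/1181 = 0.44962; dN/dt = 0.33 × 650 × 0.44962 = 96.443.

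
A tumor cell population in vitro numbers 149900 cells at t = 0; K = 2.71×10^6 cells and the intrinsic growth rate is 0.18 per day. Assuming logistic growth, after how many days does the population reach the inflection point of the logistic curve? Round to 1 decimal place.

Logistic growth is fastest at N = K/2 = 1.355×10^6.
A = (K − N₀)/N₀ = 17.079. Set K/(1 + A·e^(−rt)) = K/2 → A·e^(−rt) = 1.
e^(−0.18t) = 1/17.079 = 0.0585524, so t = ln(17.079)/0.18 = 2.8378/0.18 = 15.766.

15.8 days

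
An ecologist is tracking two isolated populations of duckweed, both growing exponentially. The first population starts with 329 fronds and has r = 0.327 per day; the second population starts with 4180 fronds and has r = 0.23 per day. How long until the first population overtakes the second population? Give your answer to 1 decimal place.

Set 329·e^(0.327t) = 4180·e^(0.23t).
e^((0.327 − 0.23)t) = 4180/329 → e^(0.097·t) = 12.705.
0.097·t = ln(12.705) = 2.542, so t = 2.542/0.097 = 26.206.

26.2 days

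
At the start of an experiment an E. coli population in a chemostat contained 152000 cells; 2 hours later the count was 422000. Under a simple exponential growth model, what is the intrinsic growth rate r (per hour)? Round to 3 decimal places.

0.511 per hour

From N(t) = N₀·e^(rt): e^(r·2) = 422000/152000 = 2.7763.
r·2 = ln(2.7763) = 1.0211, so r = 1.0211/2 = 0.51056.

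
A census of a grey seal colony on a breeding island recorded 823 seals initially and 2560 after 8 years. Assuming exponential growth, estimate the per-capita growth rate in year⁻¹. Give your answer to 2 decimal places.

From N(t) = N₀·e^(rt): e^(r·8) = 2560/823 = 3.1106.
r·8 = ln(3.1106) = 1.1348, so r = 1.1348/8 = 0.14185.

0.14 per year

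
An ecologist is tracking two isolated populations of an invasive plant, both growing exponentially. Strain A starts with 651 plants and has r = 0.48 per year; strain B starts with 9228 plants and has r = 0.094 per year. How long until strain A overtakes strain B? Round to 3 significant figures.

Set 651·e^(0.48t) = 9228·e^(0.094t).
e^((0.48 − 0.094)t) = 9228/651 → e^(0.386·t) = 14.175.
0.386·t = ln(14.175) = 2.6515, so t = 2.6515/0.386 = 6.8691.

6.87 years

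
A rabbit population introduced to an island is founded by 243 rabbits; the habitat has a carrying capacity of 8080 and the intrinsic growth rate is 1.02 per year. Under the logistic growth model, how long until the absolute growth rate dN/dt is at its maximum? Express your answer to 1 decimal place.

3.4 years

Logistic growth is fastest at N = K/2 = 4040.
A = (K − N₀)/N₀ = 32.251. Set K/(1 + A·e^(−rt)) = K/2 → A·e^(−rt) = 1.
e^(−1.02t) = 1/32.251 = 0.0310068, so t = ln(32.251)/1.02 = 3.4735/1.02 = 3.4054.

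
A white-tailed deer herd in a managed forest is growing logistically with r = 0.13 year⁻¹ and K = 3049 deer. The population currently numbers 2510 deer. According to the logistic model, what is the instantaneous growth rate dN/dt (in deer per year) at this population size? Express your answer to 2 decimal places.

57.68 deer per year

dN/dt = rN(1 − N/K) = 0.13 × 2510 × (1 − 2510/3049).
1 − 2510/3049 = 0.17678; dN/dt = 0.13 × 2510 × 0.17678 = 57.683.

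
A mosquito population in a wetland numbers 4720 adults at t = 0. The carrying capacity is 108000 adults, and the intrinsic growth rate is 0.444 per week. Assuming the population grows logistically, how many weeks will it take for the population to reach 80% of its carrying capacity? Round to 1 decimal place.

A = (K − N₀)/N₀ = (108000 − 4720)/4720 = 21.881.
Solve 108000/(1 + 21.881·e^(−0.444t)) = 86400: 1 + 21.881·e^(−0.444t) = 1.25, so e^(−0.444t) = 0.0114253.
−0.444·t = ln(0.0114253) = -4.4719, so t = 4.4719/0.444 = 10.072.

10.1 weeks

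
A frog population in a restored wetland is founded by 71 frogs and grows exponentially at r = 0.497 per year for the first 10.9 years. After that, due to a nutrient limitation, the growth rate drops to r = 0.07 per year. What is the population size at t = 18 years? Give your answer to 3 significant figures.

Phase 1: N(10.9) = 71·e^(0.497×10.9) = 71·e^5.417 = 15994.2.
Phase 2 runs for 18 − 10.9 = 7.1 years at r = 0.07.
N(18) = 15994.2·e^(0.07×7.1) = 15994.2·e^0.497 = 26290.9.

26300 frogs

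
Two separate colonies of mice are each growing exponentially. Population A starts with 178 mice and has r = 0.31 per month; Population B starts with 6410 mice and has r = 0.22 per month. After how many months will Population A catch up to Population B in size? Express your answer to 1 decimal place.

Set 178·e^(0.31t) = 6410·e^(0.22t).
e^((0.31 − 0.22)t) = 6410/178 → e^(0.09·t) = 36.011.
0.09·t = ln(36.011) = 3.5838, so t = 3.5838/0.09 = 39.82.

39.8 months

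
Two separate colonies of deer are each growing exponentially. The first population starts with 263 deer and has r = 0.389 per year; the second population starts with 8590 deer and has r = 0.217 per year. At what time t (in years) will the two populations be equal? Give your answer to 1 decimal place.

Set 263·e^(0.389t) = 8590·e^(0.217t).
e^((0.389 − 0.217)t) = 8590/263 → e^(0.172·t) = 32.662.
0.172·t = ln(32.662) = 3.4862, so t = 3.4862/0.172 = 20.269.

20.3 years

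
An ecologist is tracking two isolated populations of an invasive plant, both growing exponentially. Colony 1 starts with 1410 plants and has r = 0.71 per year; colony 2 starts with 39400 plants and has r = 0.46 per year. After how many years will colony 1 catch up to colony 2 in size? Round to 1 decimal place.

13.3 years

Set 1410·e^(0.71t) = 39400·e^(0.46t).
e^((0.71 − 0.46)t) = 39400/1410 → e^(0.25·t) = 27.943.
0.25·t = ln(27.943) = 3.3302, so t = 3.3302/0.25 = 13.321.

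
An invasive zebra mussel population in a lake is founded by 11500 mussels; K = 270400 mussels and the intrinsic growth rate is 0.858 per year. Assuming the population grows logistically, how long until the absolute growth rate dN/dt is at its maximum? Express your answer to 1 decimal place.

3.6 years

Logistic growth is fastest at N = K/2 = 135200.
A = (K − N₀)/N₀ = 22.513. Set K/(1 + A·e^(−rt)) = K/2 → A·e^(−rt) = 1.
e^(−0.858t) = 1/22.513 = 0.0444187, so t = ln(22.513)/0.858 = 3.1141/0.858 = 3.6295.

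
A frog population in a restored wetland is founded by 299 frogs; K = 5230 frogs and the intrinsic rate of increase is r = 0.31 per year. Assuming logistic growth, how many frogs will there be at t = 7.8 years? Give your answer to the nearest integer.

A = (K − N₀)/N₀ = (5230 − 299)/299 = 16.492.
N(t) = K/(1 + A·e^(−rt)) = 5230/(1 + 16.492×e^(−0.31×7.8)).
e^(−2.418) = 0.0891; denominator = 1 + 16.492×0.0891 = 2.4694.
N = 5230/2.4694 = 2117.92.

2118 frogs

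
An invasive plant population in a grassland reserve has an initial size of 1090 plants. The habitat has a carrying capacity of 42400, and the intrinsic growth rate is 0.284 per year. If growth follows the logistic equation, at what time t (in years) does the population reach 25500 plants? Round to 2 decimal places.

14.25 years

A = (K − N₀)/N₀ = (42400 − 1090)/1090 = 37.899.
Solve 42400/(1 + 37.899·e^(−0.284t)) = 25500: 1 + 37.899·e^(−0.284t) = 1.6627, so e^(−0.284t) = 0.0174871.
−0.284·t = ln(0.0174871) = -4.0463, so t = 4.0463/0.284 = 14.248.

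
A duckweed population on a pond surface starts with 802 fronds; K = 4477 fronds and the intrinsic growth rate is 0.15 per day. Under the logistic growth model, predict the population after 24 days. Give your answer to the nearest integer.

A = (K − N₀)/N₀ = (4477 − 802)/802 = 4.5823.
N(t) = K/(1 + A·e^(−rt)) = 4477/(1 + 4.5823×e^(−0.15×24)).
e^(−3.6) = 0.027324; denominator = 1 + 4.5823×0.027324 = 1.1252.
N = 4477/1.1252 = 3978.83.

3979 fronds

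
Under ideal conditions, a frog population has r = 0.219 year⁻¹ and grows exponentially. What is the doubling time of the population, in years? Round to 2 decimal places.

3.17 years

Doubling time t_d = ln(2)/r = 0.6931/0.219 = 3.1651.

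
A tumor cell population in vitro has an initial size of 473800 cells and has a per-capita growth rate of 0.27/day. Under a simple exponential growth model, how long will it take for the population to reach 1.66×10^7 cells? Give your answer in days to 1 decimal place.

Set N₀·e^(rt) = 1.66×10^7: e^(0.27·t) = 1.66×10^7/473800 = 35.036.
0.27·t = ln(35.036) = 3.5564, so t = 3.5564/0.27 = 13.172.

13.2 days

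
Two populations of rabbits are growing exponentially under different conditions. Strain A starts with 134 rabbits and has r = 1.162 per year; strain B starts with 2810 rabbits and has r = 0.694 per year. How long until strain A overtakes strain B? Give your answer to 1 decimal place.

6.5 years

Set 134·e^(1.162t) = 2810·e^(0.694t).
e^((1.162 − 0.694)t) = 2810/134 → e^(0.468·t) = 20.97.
0.468·t = ln(20.97) = 3.0431, so t = 3.0431/0.468 = 6.5024.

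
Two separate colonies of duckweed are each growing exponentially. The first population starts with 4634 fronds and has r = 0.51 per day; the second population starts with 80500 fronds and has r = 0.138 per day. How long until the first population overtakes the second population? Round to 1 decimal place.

7.7 days

Set 4634·e^(0.51t) = 80500·e^(0.138t).
e^((0.51 − 0.138)t) = 80500/4634 → e^(0.372·t) = 17.372.
0.372·t = ln(17.372) = 2.8548, so t = 2.8548/0.372 = 7.6743.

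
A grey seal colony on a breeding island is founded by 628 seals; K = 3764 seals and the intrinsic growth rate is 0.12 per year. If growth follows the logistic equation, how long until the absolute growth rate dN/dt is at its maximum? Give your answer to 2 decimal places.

Logistic growth is fastest at N = K/2 = 1882.
A = (K − N₀)/N₀ = 4.9936. Set K/(1 + A·e^(−rt)) = K/2 → A·e^(−rt) = 1.
e^(−0.12t) = 1/4.9936 = 0.200255, so t = ln(4.9936)/0.12 = 1.6082/0.12 = 13.401.

13.40 years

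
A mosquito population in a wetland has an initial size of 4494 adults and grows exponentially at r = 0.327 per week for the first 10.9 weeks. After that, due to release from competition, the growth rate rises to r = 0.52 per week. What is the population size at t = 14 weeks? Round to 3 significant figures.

796000 adults

Phase 1: N(10.9) = 4494·e^(0.327×10.9) = 4494·e^3.564 = 158704.
Phase 2 runs for 14 − 10.9 = 3.1 weeks at r = 0.52.
N(14) = 158704·e^(0.52×3.1) = 158704·e^1.612 = 795558.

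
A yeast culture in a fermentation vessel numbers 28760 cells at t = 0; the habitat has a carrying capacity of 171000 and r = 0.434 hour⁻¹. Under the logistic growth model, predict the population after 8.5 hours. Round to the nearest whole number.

152185 cells

A = (K − N₀)/N₀ = (171000 − 28760)/28760 = 4.9458.
N(t) = K/(1 + A·e^(−rt)) = 171000/(1 + 4.9458×e^(−0.434×8.5)).
e^(−3.689) = 0.024997; denominator = 1 + 4.9458×0.024997 = 1.1236.
N = 171000/1.1236 = 152185.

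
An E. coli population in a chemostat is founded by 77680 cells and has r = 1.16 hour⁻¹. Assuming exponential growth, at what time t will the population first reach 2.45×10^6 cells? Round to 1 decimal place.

3.0 hours

Set N₀·e^(rt) = 2.45×10^6: e^(1.16·t) = 2.45×10^6/77680 = 31.54.
1.16·t = ln(31.54) = 3.4512, so t = 3.4512/1.16 = 2.9752.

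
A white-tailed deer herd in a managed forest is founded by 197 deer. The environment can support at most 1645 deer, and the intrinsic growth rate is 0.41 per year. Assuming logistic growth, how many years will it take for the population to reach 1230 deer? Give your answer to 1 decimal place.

A = (K − N₀)/N₀ = (1645 − 197)/197 = 7.3503.
Solve 1645/(1 + 7.3503·e^(−0.41t)) = 1230: 1 + 7.3503·e^(−0.41t) = 1.3374, so e^(−0.41t) = 0.045903.
−0.41·t = ln(0.045903) = -3.0812, so t = 3.0812/0.41 = 7.5152.

7.5 years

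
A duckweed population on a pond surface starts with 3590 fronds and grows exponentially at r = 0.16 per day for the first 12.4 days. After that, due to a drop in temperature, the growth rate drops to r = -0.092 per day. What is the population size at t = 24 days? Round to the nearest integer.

8980 fronds

Phase 1: N(12.4) = 3590·e^(0.16×12.4) = 3590·e^1.984 = 26105.7.
Phase 2 runs for 24 − 12.4 = 11.6 days at r = -0.092.
N(24) = 26105.7·e^(-0.092×11.6) = 26105.7·e^-1.067 = 8979.57.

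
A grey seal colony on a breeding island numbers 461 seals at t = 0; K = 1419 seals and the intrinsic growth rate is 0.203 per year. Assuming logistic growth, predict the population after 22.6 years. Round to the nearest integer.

1390 seals

A = (K − N₀)/N₀ = (1419 − 461)/461 = 2.0781.
N(t) = K/(1 + A·e^(−rt)) = 1419/(1 + 2.0781×e^(−0.203×22.6)).
e^(−4.588) = 0.010175; denominator = 1 + 2.0781×0.010175 = 1.0211.
N = 1419/1.0211 = 1389.62.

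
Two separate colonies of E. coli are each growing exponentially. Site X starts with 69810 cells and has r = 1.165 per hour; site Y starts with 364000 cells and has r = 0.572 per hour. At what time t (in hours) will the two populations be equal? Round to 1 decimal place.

2.8 hours

Set 69810·e^(1.165t) = 364000·e^(0.572t).
e^((1.165 − 0.572)t) = 364000/69810 → e^(0.593·t) = 5.2142.
0.593·t = ln(5.2142) = 1.6514, so t = 1.6514/0.593 = 2.7848.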